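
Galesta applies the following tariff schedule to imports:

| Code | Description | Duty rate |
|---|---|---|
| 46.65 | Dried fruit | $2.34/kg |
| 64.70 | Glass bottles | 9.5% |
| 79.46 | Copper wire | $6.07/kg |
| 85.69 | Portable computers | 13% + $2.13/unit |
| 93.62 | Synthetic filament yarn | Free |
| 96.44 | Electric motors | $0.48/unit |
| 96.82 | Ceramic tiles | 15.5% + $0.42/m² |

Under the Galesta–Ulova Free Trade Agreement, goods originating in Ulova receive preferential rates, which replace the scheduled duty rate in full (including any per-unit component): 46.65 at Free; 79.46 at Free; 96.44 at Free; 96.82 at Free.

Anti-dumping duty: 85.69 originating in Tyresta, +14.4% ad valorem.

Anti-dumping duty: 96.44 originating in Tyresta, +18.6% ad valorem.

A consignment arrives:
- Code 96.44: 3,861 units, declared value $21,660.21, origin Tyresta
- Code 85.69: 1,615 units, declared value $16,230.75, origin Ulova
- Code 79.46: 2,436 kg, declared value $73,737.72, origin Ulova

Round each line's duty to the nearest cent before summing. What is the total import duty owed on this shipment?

$11,432.03

Line 1 (96.44, Tyresta, 3,861 units, $21,660.21):
Base rate for 96.44 is $0.48/unit.
96.44 has an FTA preferential rate, but origin Tyresta is not Ulova; base rate stands.
Additional duty on 96.44 from Tyresta: +18.6% ad valorem. Applied ad valorem rate = 18.6%.
Duty = $21,660.21 × 18.6% + 3,861 × $0.48 = $5,882.08.
Line 2 (85.69, Ulova, 1,615 units, $16,230.75):
Base rate for 85.69 is 13% + $2.13/unit.
Origin Ulova is the FTA partner but 85.69 is not on the preference list; base rate stands.
The additional-duty order on 85.69 targets Tyresta, not Ulova; it does not apply.
Duty = $16,230.75 × 13% + 1,615 × $2.13 = $5,549.95.
Line 3 (79.46, Ulova, 2,436 kg, $73,737.72):
Base rate for 79.46 is $6.07/kg.
Origin Ulova qualifies under the Galesta–Ulova agreement and 79.46 is covered: preferential rate Free applies instead.
Duty = $73,737.72 × 0% = $0.00.
Total = $5,882.08 + $5,549.95 + $0.00 = $11,432.03.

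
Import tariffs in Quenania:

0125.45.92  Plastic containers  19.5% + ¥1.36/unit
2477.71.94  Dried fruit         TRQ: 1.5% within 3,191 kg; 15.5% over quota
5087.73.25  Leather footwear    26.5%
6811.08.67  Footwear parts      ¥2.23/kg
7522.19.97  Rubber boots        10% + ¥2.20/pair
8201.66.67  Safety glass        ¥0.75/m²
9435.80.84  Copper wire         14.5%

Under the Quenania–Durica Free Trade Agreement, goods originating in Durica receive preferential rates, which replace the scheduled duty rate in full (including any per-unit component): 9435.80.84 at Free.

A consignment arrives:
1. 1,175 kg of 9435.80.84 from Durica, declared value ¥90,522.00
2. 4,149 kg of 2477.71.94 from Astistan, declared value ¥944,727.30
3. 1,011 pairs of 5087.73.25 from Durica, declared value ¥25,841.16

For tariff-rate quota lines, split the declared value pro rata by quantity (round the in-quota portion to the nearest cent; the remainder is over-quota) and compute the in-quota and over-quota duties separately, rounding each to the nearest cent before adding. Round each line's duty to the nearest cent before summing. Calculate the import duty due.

¥51,557.94

Line 1 (9435.80.84, Durica, 1,175 kg, ¥90,522.00):
Base rate for 9435.80.84 is 14.5%.
Origin Durica qualifies under the Quenania–Durica agreement and 9435.80.84 is covered: preferential rate Free applies instead.
Duty = ¥90,522.00 × 0% = ¥0.00.
Line 2 (2477.71.94, Astistan, 4,149 kg, ¥944,727.30):
Code 2477.71.94 is under a tariff-rate quota (threshold 3,191 kg). In-quota: 3,191 kg at 1.5%; over-quota: 958 kg at 15.5%.
Pro-rata value split: in-quota = ¥944,727.30 × 3,191/4,149 = ¥726,590.70; over-quota = ¥944,727.30 − ¥726,590.70 = ¥218,136.60.
In-quota duty = ¥726,590.70 × 1.5% = ¥10,898.86. Over-quota duty = ¥218,136.60 × 15.5% = ¥33,811.17.
Line duty = ¥10,898.86 + ¥33,811.17 = ¥44,710.03.
Line 3 (5087.73.25, Durica, 1,011 pairs, ¥25,841.16):
Base rate for 5087.73.25 is 26.5%.
Origin Durica is the FTA partner but 5087.73.25 is not on the preference list; base rate stands.
Duty = ¥25,841.16 × 26.5% = ¥6,847.91.
Total = ¥0.00 + ¥44,710.03 + ¥6,847.91 = ¥51,557.94.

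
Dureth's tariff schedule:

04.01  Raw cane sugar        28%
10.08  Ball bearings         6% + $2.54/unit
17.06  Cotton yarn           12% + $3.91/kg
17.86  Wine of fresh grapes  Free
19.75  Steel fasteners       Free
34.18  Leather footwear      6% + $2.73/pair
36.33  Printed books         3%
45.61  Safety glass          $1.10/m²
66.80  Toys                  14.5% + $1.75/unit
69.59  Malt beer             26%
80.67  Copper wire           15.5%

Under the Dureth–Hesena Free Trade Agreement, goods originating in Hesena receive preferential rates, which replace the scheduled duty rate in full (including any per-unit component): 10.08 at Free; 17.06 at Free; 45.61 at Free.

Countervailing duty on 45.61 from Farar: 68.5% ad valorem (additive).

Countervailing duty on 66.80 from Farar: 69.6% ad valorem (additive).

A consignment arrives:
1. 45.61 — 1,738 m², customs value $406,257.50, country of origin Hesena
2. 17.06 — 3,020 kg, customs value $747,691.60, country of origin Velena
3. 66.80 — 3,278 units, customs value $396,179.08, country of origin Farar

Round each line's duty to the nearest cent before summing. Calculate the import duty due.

Line 1 (45.61, Hesena, 1,738 m², $406,257.50):
Base rate for 45.61 is $1.10/m².
Origin Hesena qualifies under the Dureth–Hesena agreement and 45.61 is covered: preferential rate Free applies instead.
The additional-duty order on 45.61 targets Farar, not Hesena; it does not apply.
Duty = $406,257.50 × 0% = $0.00.
Line 2 (17.06, Velena, 3,020 kg, $747,691.60):
Base rate for 17.06 is 12% + $3.91/kg.
17.06 has an FTA preferential rate, but origin Velena is not Hesena; base rate stands.
Duty = $747,691.60 × 12% + 3,020 × $3.91 = $101,531.19.
Line 3 (66.80, Farar, 3,278 units, $396,179.08):
Base rate for 66.80 is 14.5% + $1.75/unit.
Additional duty on 66.80 from Farar: +69.6%. Applied ad valorem rate: 14.5% + 69.6% = 84.1%.
Duty = $396,179.08 × 84.1% + 3,278 × $1.75 = $338,923.11.
Total = $0.00 + $101,531.19 + $338,923.11 = $440,454.30.

$440,454.30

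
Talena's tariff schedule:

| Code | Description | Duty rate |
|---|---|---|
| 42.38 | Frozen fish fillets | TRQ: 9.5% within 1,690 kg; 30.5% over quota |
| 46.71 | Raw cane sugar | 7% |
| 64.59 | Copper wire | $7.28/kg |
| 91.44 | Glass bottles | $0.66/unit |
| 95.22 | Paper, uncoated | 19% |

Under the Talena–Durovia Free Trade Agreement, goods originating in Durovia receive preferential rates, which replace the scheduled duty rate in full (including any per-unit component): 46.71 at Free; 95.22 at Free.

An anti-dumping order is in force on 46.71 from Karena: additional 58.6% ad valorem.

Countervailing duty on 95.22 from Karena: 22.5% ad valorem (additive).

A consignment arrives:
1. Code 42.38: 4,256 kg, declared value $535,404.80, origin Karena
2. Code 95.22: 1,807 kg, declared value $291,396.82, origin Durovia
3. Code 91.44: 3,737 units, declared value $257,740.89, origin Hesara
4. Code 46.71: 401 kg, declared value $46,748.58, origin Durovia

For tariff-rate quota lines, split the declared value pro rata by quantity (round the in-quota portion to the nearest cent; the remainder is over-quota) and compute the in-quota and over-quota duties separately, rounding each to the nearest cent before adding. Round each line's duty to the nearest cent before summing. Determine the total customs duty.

Line 1 (42.38, Karena, 4,256 kg, $535,404.80):
Code 42.38 is under a tariff-rate quota (threshold 1,690 kg). In-quota: 1,690 kg at 9.5%; over-quota: 2,566 kg at 30.5%.
Pro-rata value split: in-quota = $535,404.80 × 1,690/4,256 = $212,602.00; over-quota = $535,404.80 − $212,602.00 = $322,802.80.
In-quota duty = $212,602.00 × 9.5% = $20,197.19. Over-quota duty = $322,802.80 × 30.5% = $98,454.85.
Line duty = $20,197.19 + $98,454.85 = $118,652.04.
Line 2 (95.22, Durovia, 1,807 kg, $291,396.82):
Base rate for 95.22 is 19%.
Origin Durovia qualifies under the Talena–Durovia agreement and 95.22 is covered: preferential rate Free applies instead.
The additional-duty order on 95.22 targets Karena, not Durovia; it does not apply.
Duty = $291,396.82 × 0% = $0.00.
Line 3 (91.44, Hesara, 3,737 units, $257,740.89):
Base rate for 91.44 is $0.66/unit.
Duty = 3,737 × $0.66 = $2,466.42.
Line 4 (46.71, Durovia, 401 kg, $46,748.58):
Base rate for 46.71 is 7%.
Origin Durovia qualifies under the Talena–Durovia agreement and 46.71 is covered: preferential rate Free applies instead.
The additional-duty order on 46.71 targets Karena, not Durovia; it does not apply.
Duty = $46,748.58 × 0% = $0.00.
Total = $118,652.04 + $0.00 + $2,466.42 + $0.00 = $121,118.46.

$121,118.46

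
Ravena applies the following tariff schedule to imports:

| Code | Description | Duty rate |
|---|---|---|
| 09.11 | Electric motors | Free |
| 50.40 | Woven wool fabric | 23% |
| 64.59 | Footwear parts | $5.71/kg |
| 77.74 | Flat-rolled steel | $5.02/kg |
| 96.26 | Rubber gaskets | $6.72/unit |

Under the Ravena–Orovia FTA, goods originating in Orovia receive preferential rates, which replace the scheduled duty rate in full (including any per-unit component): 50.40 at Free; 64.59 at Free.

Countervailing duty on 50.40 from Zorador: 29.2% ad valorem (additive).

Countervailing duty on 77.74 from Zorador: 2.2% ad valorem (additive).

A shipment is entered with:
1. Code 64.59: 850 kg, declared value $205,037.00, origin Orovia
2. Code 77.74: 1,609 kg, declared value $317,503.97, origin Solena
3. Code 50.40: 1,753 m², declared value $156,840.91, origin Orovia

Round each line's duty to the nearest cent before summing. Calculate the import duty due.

Line 1 (64.59, Orovia, 850 kg, $205,037.00):
Base rate for 64.59 is $5.71/kg.
Origin Orovia qualifies under the Ravena–Orovia agreement and 64.59 is covered: preferential rate Free applies instead.
Duty = $205,037.00 × 0% = $0.00.
Line 2 (77.74, Solena, 1,609 kg, $317,503.97):
Base rate for 77.74 is $5.02/kg.
The additional-duty order on 77.74 targets Zorador, not Solena; it does not apply.
Duty = 1,609 × $5.02 = $8,077.18.
Line 3 (50.40, Orovia, 1,753 m², $156,840.91):
Base rate for 50.40 is 23%.
Origin Orovia qualifies under the Ravena–Orovia agreement and 50.40 is covered: preferential rate Free applies instead.
The additional-duty order on 50.40 targets Zorador, not Orovia; it does not apply.
Duty = $156,840.91 × 0% = $0.00.
Total = $0.00 + $8,077.18 + $0.00 = $8,077.18.

$8,077.18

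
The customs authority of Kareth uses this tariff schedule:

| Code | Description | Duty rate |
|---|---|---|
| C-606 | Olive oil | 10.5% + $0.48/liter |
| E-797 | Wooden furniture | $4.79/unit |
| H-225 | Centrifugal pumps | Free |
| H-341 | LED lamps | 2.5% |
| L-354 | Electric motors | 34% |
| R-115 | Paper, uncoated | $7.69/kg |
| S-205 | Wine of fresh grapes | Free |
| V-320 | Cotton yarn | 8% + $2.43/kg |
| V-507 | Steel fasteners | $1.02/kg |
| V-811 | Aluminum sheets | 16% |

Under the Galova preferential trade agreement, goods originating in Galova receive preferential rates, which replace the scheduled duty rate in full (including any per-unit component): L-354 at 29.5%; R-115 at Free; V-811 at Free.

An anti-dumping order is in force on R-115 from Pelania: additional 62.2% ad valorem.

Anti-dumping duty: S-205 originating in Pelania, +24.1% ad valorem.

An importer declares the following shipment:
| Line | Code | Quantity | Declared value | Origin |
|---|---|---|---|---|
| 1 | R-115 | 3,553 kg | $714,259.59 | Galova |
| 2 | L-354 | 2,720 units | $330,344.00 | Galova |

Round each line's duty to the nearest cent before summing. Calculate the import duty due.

Line 1 (R-115, Galova, 3,553 kg, $714,259.59):
Base rate for R-115 is $7.69/kg.
Origin Galova qualifies under the Kareth–Galova agreement and R-115 is covered: preferential rate Free applies instead.
The additional-duty order on R-115 targets Pelania, not Galova; it does not apply.
Duty = $714,259.59 × 0% = $0.00.
Line 2 (L-354, Galova, 2,720 units, $330,344.00):
Base rate for L-354 is 34%.
Origin Galova qualifies under the Kareth–Galova agreement and L-354 is covered: preferential rate 29.5% applies instead.
Duty = $330,344.00 × 29.5% = $97,451.48.
Total = $0.00 + $97,451.48 = $97,451.48.

$97,451.48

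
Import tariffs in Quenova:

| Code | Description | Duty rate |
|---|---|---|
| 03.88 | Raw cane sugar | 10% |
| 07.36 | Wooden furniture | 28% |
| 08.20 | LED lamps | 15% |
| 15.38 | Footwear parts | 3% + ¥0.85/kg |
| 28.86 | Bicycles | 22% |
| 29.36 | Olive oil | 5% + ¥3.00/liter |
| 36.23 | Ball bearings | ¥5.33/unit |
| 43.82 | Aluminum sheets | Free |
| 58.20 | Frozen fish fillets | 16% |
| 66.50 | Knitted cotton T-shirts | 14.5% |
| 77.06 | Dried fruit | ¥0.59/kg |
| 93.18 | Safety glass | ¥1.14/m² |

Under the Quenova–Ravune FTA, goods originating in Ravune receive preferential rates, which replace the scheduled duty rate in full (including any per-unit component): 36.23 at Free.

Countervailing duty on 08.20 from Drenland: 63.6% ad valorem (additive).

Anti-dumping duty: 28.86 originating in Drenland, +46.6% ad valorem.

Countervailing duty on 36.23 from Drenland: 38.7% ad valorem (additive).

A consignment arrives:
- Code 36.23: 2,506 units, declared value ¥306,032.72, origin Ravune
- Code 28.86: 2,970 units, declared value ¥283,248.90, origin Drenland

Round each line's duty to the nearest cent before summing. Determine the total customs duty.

Line 1 (36.23, Ravune, 2,506 units, ¥306,032.72):
Base rate for 36.23 is ¥5.33/unit.
Origin Ravune qualifies under the Quenova–Ravune agreement and 36.23 is covered: preferential rate Free applies instead.
The additional-duty order on 36.23 targets Drenland, not Ravune; it does not apply.
Duty = ¥306,032.72 × 0% = ¥0.00.
Line 2 (28.86, Drenland, 2,970 units, ¥283,248.90):
Base rate for 28.86 is 22%.
Additional duty on 28.86 from Drenland: +46.6%. Applied ad valorem rate: 22% + 46.6% = 68.6%.
Duty = ¥283,248.90 × 68.6% = ¥194,308.75.
Total = ¥0.00 + ¥194,308.75 = ¥194,308.75.

¥194,308.75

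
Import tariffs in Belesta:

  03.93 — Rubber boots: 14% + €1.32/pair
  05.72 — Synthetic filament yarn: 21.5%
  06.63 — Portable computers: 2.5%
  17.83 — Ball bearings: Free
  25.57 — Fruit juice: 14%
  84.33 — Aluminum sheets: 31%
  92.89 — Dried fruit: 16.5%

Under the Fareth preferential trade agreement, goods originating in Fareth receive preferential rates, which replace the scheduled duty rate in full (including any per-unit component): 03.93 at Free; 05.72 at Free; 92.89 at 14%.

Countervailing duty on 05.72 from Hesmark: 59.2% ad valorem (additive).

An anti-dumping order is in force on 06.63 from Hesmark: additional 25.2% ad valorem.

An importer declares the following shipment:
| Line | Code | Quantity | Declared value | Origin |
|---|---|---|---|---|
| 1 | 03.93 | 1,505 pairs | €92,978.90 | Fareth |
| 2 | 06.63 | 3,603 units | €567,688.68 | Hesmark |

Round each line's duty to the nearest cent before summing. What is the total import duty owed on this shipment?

Line 1 (03.93, Fareth, 1,505 pairs, €92,978.90):
Base rate for 03.93 is 14% + €1.32/pair.
Origin Fareth qualifies under the Belesta–Fareth agreement and 03.93 is covered: preferential rate Free applies instead.
Duty = €92,978.90 × 0% = €0.00.
Line 2 (06.63, Hesmark, 3,603 units, €567,688.68):
Base rate for 06.63 is 2.5%.
Additional duty on 06.63 from Hesmark: +25.2%. Applied ad valorem rate: 2.5% + 25.2% = 27.7%.
Duty = €567,688.68 × 27.7% = €157,249.76.
Total = €0.00 + €157,249.76 = €157,249.76.

€157,249.76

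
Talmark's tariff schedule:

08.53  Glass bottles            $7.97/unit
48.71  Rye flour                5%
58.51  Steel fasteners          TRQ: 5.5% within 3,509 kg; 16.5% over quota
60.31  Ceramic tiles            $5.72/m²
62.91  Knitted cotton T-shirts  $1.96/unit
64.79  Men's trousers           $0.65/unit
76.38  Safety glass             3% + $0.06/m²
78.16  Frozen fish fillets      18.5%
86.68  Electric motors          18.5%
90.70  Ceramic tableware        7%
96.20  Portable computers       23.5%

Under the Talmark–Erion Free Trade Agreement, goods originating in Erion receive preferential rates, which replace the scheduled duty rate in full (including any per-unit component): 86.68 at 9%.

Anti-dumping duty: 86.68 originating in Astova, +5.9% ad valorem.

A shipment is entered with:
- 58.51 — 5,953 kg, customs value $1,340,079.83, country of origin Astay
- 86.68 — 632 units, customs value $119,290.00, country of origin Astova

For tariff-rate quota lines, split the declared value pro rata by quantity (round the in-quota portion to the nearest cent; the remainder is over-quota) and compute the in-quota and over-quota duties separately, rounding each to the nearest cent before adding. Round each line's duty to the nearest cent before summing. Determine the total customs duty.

$163,329.72

Line 1 (58.51, Astay, 5,953 kg, $1,340,079.83):
Code 58.51 is under a tariff-rate quota (threshold 3,509 kg). In-quota: 3,509 kg at 5.5%; over-quota: 2,444 kg at 16.5%.
Pro-rata value split: in-quota = $1,340,079.83 × 3,509/5,953 = $789,910.99; over-quota = $1,340,079.83 − $789,910.99 = $550,168.84.
In-quota duty = $789,910.99 × 5.5% = $43,445.10. Over-quota duty = $550,168.84 × 16.5% = $90,777.86.
Line duty = $43,445.10 + $90,777.86 = $134,222.96.
Line 2 (86.68, Astova, 632 units, $119,290.00):
Base rate for 86.68 is 18.5%.
86.68 has an FTA preferential rate, but origin Astova is not Erion; base rate stands.
Additional duty on 86.68 from Astova: +5.9%. Applied ad valorem rate: 18.5% + 5.9% = 24.4%.
Duty = $119,290.00 × 24.4% = $29,106.76.
Total = $134,222.96 + $29,106.76 = $163,329.72.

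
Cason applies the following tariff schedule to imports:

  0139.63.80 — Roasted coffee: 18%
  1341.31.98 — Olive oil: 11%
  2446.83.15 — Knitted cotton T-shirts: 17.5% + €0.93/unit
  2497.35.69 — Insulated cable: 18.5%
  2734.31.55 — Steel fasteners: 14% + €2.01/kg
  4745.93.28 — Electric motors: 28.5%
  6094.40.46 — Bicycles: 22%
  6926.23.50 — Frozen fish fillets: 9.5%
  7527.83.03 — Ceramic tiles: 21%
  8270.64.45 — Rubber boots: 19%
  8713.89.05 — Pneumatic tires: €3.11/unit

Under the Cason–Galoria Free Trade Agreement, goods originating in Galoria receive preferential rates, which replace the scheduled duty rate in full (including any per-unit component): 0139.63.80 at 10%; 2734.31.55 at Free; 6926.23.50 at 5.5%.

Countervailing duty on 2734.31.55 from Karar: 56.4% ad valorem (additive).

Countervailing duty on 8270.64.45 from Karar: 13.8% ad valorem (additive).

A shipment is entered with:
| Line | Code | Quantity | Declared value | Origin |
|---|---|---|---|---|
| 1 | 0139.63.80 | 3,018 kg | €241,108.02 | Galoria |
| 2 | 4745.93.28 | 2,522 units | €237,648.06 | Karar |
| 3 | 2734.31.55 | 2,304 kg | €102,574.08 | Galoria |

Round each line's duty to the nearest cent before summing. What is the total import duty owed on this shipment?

€91,840.50

Line 1 (0139.63.80, Galoria, 3,018 kg, €241,108.02):
Base rate for 0139.63.80 is 18%.
Origin Galoria qualifies under the Cason–Galoria agreement and 0139.63.80 is covered: preferential rate 10% applies instead.
Duty = €241,108.02 × 10% = €24,110.80.
Line 2 (4745.93.28, Karar, 2,522 units, €237,648.06):
Base rate for 4745.93.28 is 28.5%.
Duty = €237,648.06 × 28.5% = €67,729.70.
Line 3 (2734.31.55, Galoria, 2,304 kg, €102,574.08):
Base rate for 2734.31.55 is 14% + €2.01/kg.
Origin Galoria qualifies under the Cason–Galoria agreement and 2734.31.55 is covered: preferential rate Free applies instead.
The additional-duty order on 2734.31.55 targets Karar, not Galoria; it does not apply.
Duty = €102,574.08 × 0% = €0.00.
Total = €24,110.80 + €67,729.70 + €0.00 = €91,840.50.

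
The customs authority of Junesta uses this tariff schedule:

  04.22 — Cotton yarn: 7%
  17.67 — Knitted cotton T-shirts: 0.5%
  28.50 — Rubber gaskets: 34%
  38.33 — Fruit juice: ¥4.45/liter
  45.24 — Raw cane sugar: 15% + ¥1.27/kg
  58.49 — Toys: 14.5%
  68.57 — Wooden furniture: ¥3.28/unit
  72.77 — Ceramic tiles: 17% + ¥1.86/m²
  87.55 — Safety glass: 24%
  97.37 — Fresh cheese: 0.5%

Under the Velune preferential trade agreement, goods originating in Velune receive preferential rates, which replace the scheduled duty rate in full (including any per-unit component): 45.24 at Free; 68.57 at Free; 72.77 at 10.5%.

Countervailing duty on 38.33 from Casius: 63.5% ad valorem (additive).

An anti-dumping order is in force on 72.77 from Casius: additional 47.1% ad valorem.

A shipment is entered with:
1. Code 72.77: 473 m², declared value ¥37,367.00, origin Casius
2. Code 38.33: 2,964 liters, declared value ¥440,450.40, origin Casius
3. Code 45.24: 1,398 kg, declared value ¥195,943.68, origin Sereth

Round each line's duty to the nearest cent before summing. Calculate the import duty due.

Line 1 (72.77, Casius, 473 m², ¥37,367.00):
Base rate for 72.77 is 17% + ¥1.86/m².
72.77 has an FTA preferential rate, but origin Casius is not Velune; base rate stands.
Additional duty on 72.77 from Casius: +47.1%. Applied ad valorem rate: 17% + 47.1% = 64.1%.
Duty = ¥37,367.00 × 64.1% + 473 × ¥1.86 = ¥24,832.03.
Line 2 (38.33, Casius, 2,964 liters, ¥440,450.40):
Base rate for 38.33 is ¥4.45/liter.
Additional duty on 38.33 from Casius: +63.5% ad valorem. Applied ad valorem rate = 63.5%.
Duty = ¥440,450.40 × 63.5% + 2,964 × ¥4.45 = ¥292,875.80.
Line 3 (45.24, Sereth, 1,398 kg, ¥195,943.68):
Base rate for 45.24 is 15% + ¥1.27/kg.
45.24 has an FTA preferential rate, but origin Sereth is not Velune; base rate stands.
Duty = ¥195,943.68 × 15% + 1,398 × ¥1.27 = ¥31,167.01.
Total = ¥24,832.03 + ¥292,875.80 + ¥31,167.01 = ¥348,874.84.

¥348,874.84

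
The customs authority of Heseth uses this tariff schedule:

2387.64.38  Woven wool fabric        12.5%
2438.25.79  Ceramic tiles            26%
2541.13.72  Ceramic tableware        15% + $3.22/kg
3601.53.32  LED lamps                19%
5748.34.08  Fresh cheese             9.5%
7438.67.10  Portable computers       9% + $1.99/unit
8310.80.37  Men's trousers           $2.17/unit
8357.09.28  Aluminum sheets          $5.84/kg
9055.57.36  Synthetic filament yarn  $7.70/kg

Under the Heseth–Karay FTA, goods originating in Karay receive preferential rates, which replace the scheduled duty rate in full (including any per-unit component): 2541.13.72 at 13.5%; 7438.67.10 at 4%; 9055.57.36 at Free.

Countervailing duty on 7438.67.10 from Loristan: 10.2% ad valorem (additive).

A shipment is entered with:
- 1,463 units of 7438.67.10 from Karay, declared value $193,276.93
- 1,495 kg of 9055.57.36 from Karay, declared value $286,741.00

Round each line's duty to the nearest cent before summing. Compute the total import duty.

Line 1 (7438.67.10, Karay, 1,463 units, $193,276.93):
Base rate for 7438.67.10 is 9% + $1.99/unit.
Origin Karay qualifies under the Heseth–Karay agreement and 7438.67.10 is covered: preferential rate 4% applies instead.
The additional-duty order on 7438.67.10 targets Loristan, not Karay; it does not apply.
Duty = $193,276.93 × 4% = $7,731.08.
Line 2 (9055.57.36, Karay, 1,495 kg, $286,741.00):
Base rate for 9055.57.36 is $7.70/kg.
Origin Karay qualifies under the Heseth–Karay agreement and 9055.57.36 is covered: preferential rate Free applies instead.
Duty = $286,741.00 × 0% = $0.00.
Total = $7,731.08 + $0.00 = $7,731.08.

$7,731.08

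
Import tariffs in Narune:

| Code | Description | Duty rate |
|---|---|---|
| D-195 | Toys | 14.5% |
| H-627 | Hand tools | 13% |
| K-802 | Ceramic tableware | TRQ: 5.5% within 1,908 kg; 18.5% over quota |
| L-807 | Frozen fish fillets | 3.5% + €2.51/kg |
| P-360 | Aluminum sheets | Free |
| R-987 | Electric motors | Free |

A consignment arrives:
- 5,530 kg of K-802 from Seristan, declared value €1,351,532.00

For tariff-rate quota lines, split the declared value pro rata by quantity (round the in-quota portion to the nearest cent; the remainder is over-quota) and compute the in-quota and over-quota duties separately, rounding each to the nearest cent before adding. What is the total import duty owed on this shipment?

€189,412.45

Line 1 (K-802, Seristan, 5,530 kg, €1,351,532.00):
Code K-802 is under a tariff-rate quota (threshold 1,908 kg). In-quota: 1,908 kg at 5.5%; over-quota: 3,622 kg at 18.5%.
Pro-rata value split: in-quota = €1,351,532.00 × 1,908/5,530 = €466,315.20; over-quota = €1,351,532.00 − €466,315.20 = €885,216.80.
In-quota duty = €466,315.20 × 5.5% = €25,647.34. Over-quota duty = €885,216.80 × 18.5% = €163,765.11.
Line duty = €25,647.34 + €163,765.11 = €189,412.45.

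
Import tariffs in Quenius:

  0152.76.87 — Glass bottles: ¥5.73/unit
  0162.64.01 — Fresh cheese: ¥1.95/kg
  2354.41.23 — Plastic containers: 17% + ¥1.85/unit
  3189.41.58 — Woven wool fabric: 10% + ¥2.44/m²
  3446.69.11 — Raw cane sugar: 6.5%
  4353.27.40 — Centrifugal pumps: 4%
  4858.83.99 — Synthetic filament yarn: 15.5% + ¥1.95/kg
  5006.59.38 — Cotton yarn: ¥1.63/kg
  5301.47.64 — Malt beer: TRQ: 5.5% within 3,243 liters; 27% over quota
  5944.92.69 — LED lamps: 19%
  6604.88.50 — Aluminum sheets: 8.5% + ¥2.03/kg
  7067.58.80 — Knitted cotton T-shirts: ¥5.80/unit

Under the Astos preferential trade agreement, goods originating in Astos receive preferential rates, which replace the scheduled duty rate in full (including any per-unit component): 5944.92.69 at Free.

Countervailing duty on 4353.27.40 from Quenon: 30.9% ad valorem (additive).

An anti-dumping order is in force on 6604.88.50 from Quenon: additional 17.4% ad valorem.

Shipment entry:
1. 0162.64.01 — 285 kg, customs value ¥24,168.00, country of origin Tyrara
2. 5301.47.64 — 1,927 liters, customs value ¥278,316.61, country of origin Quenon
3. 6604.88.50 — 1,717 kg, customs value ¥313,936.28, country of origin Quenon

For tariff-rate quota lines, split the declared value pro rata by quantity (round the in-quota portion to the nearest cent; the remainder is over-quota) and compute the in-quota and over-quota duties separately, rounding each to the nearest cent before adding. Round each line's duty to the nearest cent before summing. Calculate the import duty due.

Line 1 (0162.64.01, Tyrara, 285 kg, ¥24,168.00):
Base rate for 0162.64.01 is ¥1.95/kg.
Duty = 285 × ¥1.95 = ¥555.75.
Line 2 (5301.47.64, Quenon, 1,927 liters, ¥278,316.61):
Code 5301.47.64 is under a tariff-rate quota (threshold 3,243 liters). Quantity 1,927 liters is within the quota, so the in-quota rate 5.5% applies to the full value.
Duty = ¥278,316.61 × 5.5% = ¥15,307.41.
Line 3 (6604.88.50, Quenon, 1,717 kg, ¥313,936.28):
Base rate for 6604.88.50 is 8.5% + ¥2.03/kg.
Additional duty on 6604.88.50 from Quenon: +17.4%. Applied ad valorem rate: 8.5% + 17.4% = 25.9%.
Duty = ¥313,936.28 × 25.9% + 1,717 × ¥2.03 = ¥84,795.01.
Total = ¥555.75 + ¥15,307.41 + ¥84,795.01 = ¥100,658.17.

¥100,658.17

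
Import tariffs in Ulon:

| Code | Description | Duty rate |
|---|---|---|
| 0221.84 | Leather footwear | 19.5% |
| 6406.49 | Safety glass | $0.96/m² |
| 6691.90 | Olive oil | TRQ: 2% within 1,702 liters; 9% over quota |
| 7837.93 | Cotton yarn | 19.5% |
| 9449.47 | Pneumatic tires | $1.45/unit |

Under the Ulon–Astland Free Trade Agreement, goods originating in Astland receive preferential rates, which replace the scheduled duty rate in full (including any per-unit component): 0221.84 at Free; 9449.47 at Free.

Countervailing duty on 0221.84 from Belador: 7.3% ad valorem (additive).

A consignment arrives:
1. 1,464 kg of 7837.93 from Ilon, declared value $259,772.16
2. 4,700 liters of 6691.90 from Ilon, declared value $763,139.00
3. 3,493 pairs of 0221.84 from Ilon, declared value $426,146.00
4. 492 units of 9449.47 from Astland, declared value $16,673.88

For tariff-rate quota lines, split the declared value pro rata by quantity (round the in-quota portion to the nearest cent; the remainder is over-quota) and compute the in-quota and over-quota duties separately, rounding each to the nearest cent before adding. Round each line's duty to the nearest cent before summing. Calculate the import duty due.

Line 1 (7837.93, Ilon, 1,464 kg, $259,772.16):
Base rate for 7837.93 is 19.5%.
Duty = $259,772.16 × 19.5% = $50,655.57.
Line 2 (6691.90, Ilon, 4,700 liters, $763,139.00):
Code 6691.90 is under a tariff-rate quota (threshold 1,702 liters). In-quota: 1,702 liters at 2%; over-quota: 2,998 liters at 9%.
Pro-rata value split: in-quota = $763,139.00 × 1,702/4,700 = $276,353.74; over-quota = $763,139.00 − $276,353.74 = $486,785.26.
In-quota duty = $276,353.74 × 2% = $5,527.07. Over-quota duty = $486,785.26 × 9% = $43,810.67.
Line duty = $5,527.07 + $43,810.67 = $49,337.74.
Line 3 (0221.84, Ilon, 3,493 pairs, $426,146.00):
Base rate for 0221.84 is 19.5%.
0221.84 has an FTA preferential rate, but origin Ilon is not Astland; base rate stands.
The additional-duty order on 0221.84 targets Belador, not Ilon; it does not apply.
Duty = $426,146.00 × 19.5% = $83,098.47.
Line 4 (9449.47, Astland, 492 units, $16,673.88):
Base rate for 9449.47 is $1.45/unit.
Origin Astland qualifies under the Ulon–Astland agreement and 9449.47 is covered: preferential rate Free applies instead.
Duty = $16,673.88 × 0% = $0.00.
Total = $50,655.57 + $49,337.74 + $83,098.47 + $0.00 = $183,091.78.

$183,091.78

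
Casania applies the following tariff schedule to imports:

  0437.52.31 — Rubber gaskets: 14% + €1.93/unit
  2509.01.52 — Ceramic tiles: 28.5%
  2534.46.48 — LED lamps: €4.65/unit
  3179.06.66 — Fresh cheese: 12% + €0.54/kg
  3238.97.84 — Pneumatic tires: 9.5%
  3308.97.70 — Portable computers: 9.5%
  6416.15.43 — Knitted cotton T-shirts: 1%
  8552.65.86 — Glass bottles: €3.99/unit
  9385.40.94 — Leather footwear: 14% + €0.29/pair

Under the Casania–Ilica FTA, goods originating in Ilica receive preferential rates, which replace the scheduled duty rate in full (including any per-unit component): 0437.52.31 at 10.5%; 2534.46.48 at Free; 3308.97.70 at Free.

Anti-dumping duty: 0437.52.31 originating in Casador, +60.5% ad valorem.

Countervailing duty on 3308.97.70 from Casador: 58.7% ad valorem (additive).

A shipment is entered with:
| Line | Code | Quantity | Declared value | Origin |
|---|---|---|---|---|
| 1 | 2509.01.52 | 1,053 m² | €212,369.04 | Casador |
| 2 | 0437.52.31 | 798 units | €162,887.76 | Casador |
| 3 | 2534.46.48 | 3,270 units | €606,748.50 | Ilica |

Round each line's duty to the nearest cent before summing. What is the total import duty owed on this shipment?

€183,416.70

Line 1 (2509.01.52, Casador, 1,053 m², €212,369.04):
Base rate for 2509.01.52 is 28.5%.
Duty = €212,369.04 × 28.5% = €60,525.18.
Line 2 (0437.52.31, Casador, 798 units, €162,887.76):
Base rate for 0437.52.31 is 14% + €1.93/unit.
0437.52.31 has an FTA preferential rate, but origin Casador is not Ilica; base rate stands.
Additional duty on 0437.52.31 from Casador: +60.5%. Applied ad valorem rate: 14% + 60.5% = 74.5%.
Duty = €162,887.76 × 74.5% + 798 × €1.93 = €122,891.52.
Line 3 (2534.46.48, Ilica, 3,270 units, €606,748.50):
Base rate for 2534.46.48 is €4.65/unit.
Origin Ilica qualifies under the Casania–Ilica agreement and 2534.46.48 is covered: preferential rate Free applies instead.
Duty = €606,748.50 × 0% = €0.00.
Total = €60,525.18 + €122,891.52 + €0.00 = €183,416.70.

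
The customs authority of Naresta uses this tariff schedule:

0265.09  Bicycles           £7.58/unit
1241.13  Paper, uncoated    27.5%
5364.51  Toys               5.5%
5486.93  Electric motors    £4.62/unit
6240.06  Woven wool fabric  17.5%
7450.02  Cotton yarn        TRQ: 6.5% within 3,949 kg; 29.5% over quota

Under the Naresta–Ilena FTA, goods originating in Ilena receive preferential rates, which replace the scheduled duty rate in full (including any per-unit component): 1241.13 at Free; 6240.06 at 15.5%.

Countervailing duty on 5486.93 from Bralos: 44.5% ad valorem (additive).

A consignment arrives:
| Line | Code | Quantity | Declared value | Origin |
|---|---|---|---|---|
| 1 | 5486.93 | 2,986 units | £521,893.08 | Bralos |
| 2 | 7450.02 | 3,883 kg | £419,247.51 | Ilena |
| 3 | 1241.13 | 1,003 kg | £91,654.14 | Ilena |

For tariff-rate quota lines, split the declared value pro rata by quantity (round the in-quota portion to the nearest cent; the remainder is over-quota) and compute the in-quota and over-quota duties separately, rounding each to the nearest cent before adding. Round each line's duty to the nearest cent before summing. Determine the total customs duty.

Line 1 (5486.93, Bralos, 2,986 units, £521,893.08):
Base rate for 5486.93 is £4.62/unit.
Additional duty on 5486.93 from Bralos: +44.5% ad valorem. Applied ad valorem rate = 44.5%.
Duty = £521,893.08 × 44.5% + 2,986 × £4.62 = £246,037.74.
Line 2 (7450.02, Ilena, 3,883 kg, £419,247.51):
Code 7450.02 is under a tariff-rate quota (threshold 3,949 kg). Quantity 3,883 kg is within the quota, so the in-quota rate 6.5% applies to the full value.
Duty = £419,247.51 × 6.5% = £27,251.09.
Line 3 (1241.13, Ilena, 1,003 kg, £91,654.14):
Base rate for 1241.13 is 27.5%.
Origin Ilena qualifies under the Naresta–Ilena agreement and 1241.13 is covered: preferential rate Free applies instead.
Duty = £91,654.14 × 0% = £0.00.
Total = £246,037.74 + £27,251.09 + £0.00 = £273,288.83.

£273,288.83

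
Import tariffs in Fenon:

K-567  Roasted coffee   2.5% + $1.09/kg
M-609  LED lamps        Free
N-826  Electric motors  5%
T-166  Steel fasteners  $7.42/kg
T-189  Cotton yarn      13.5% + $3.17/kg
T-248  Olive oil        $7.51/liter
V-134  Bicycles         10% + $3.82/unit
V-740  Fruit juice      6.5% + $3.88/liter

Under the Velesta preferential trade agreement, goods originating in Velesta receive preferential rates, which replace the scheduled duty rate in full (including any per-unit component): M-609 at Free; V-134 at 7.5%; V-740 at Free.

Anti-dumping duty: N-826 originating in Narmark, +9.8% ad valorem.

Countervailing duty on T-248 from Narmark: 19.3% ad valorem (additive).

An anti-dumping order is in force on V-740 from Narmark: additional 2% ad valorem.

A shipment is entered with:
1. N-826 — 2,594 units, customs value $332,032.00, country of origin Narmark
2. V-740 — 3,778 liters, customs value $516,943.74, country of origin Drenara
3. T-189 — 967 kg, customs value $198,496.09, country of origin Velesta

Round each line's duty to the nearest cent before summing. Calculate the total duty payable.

$127,263.08

Line 1 (N-826, Narmark, 2,594 units, $332,032.00):
Base rate for N-826 is 5%.
Additional duty on N-826 from Narmark: +9.8%. Applied ad valorem rate: 5% + 9.8% = 14.8%.
Duty = $332,032.00 × 14.8% = $49,140.74.
Line 2 (V-740, Drenara, 3,778 liters, $516,943.74):
Base rate for V-740 is 6.5% + $3.88/liter.
V-740 has an FTA preferential rate, but origin Drenara is not Velesta; base rate stands.
The additional-duty order on V-740 targets Narmark, not Drenara; it does not apply.
Duty = $516,943.74 × 6.5% + 3,778 × $3.88 = $48,259.98.
Line 3 (T-189, Velesta, 967 kg, $198,496.09):
Base rate for T-189 is 13.5% + $3.17/kg.
Origin Velesta is the FTA partner but T-189 is not on the preference list; base rate stands.
Duty = $198,496.09 × 13.5% + 967 × $3.17 = $29,862.36.
Total = $49,140.74 + $48,259.98 + $29,862.36 = $127,263.08.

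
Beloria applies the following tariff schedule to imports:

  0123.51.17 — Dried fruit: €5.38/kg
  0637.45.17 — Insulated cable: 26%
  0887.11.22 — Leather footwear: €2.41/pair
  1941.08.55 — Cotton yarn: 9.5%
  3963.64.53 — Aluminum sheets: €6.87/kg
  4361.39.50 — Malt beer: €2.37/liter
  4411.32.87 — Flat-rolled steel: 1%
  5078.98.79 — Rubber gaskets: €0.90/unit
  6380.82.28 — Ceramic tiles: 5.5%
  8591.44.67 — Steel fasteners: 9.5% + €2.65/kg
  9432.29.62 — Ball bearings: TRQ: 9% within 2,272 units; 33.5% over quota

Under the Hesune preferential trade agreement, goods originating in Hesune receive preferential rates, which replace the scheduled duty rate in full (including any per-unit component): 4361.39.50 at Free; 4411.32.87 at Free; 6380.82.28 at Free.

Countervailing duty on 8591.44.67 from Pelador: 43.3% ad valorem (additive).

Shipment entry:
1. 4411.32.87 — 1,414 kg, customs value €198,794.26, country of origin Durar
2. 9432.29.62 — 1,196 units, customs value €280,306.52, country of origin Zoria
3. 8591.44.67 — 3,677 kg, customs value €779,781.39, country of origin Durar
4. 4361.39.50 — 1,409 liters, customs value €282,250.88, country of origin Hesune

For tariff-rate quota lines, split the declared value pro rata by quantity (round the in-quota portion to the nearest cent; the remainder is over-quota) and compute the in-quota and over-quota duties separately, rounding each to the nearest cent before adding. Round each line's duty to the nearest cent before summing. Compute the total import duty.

Line 1 (4411.32.87, Durar, 1,414 kg, €198,794.26):
Base rate for 4411.32.87 is 1%.
4411.32.87 has an FTA preferential rate, but origin Durar is not Hesune; base rate stands.
Duty = €198,794.26 × 1% = €1,987.94.
Line 2 (9432.29.62, Zoria, 1,196 units, €280,306.52):
Code 9432.29.62 is under a tariff-rate quota (threshold 2,272 units). Quantity 1,196 units is within the quota, so the in-quota rate 9% applies to the full value.
Duty = €280,306.52 × 9% = €25,227.59.
Line 3 (8591.44.67, Durar, 3,677 kg, €779,781.39):
Base rate for 8591.44.67 is 9.5% + €2.65/kg.
The additional-duty order on 8591.44.67 targets Pelador, not Durar; it does not apply.
Duty = €779,781.39 × 9.5% + 3,677 × €2.65 = €83,823.28.
Line 4 (4361.39.50, Hesune, 1,409 liters, €282,250.88):
Base rate for 4361.39.50 is €2.37/liter.
Origin Hesune qualifies under the Beloria–Hesune agreement and 4361.39.50 is covered: preferential rate Free applies instead.
Duty = €282,250.88 × 0% = €0.00.
Total = €1,987.94 + €25,227.59 + €83,823.28 + €0.00 = €111,038.81.

€111,038.81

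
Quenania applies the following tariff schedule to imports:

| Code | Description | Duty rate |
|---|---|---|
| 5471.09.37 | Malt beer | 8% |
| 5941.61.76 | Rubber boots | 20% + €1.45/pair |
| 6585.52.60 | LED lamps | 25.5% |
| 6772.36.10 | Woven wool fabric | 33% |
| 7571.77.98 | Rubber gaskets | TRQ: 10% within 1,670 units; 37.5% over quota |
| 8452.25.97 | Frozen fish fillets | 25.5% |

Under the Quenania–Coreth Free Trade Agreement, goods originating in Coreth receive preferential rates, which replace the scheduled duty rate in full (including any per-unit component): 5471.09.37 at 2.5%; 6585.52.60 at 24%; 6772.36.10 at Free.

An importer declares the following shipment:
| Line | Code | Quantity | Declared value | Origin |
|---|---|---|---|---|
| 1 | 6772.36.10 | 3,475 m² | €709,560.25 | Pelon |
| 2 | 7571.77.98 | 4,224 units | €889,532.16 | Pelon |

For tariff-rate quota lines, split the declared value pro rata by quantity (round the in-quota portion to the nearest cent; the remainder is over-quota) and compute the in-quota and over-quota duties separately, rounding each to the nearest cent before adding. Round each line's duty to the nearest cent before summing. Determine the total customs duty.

Line 1 (6772.36.10, Pelon, 3,475 m², €709,560.25):
Base rate for 6772.36.10 is 33%.
6772.36.10 has an FTA preferential rate, but origin Pelon is not Coreth; base rate stands.
Duty = €709,560.25 × 33% = €234,154.88.
Line 2 (7571.77.98, Pelon, 4,224 units, €889,532.16):
Code 7571.77.98 is under a tariff-rate quota (threshold 1,670 units). In-quota: 1,670 units at 10%; over-quota: 2,554 units at 37.5%.
Pro-rata value split: in-quota = €889,532.16 × 1,670/4,224 = €351,685.30; over-quota = €889,532.16 − €351,685.30 = €537,846.86.
In-quota duty = €351,685.30 × 10% = €35,168.53. Over-quota duty = €537,846.86 × 37.5% = €201,692.57.
Line duty = €35,168.53 + €201,692.57 = €236,861.10.
Total = €234,154.88 + €236,861.10 = €471,015.98.

€471,015.98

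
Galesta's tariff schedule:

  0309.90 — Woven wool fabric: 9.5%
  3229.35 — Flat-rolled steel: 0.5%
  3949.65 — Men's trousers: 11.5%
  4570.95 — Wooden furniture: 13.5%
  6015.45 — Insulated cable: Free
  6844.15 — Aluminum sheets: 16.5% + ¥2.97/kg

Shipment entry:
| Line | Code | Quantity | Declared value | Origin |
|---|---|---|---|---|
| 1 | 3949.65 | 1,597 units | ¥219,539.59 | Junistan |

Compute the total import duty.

Line 1 (3949.65, Junistan, 1,597 units, ¥219,539.59):
Base rate for 3949.65 is 11.5%.
Duty = ¥219,539.59 × 11.5% = ¥25,247.05.

¥25,247.05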